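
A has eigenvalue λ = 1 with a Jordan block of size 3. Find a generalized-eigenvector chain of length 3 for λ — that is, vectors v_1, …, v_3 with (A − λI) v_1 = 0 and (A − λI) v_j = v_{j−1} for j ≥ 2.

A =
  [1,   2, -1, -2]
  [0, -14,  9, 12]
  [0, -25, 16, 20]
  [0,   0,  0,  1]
A Jordan chain for λ = 1 of length 3:
v_1 = (-5, 0, 0, 0)ᵀ
v_2 = (2, -15, -25, 0)ᵀ
v_3 = (0, 1, 0, 0)ᵀ

Let N = A − (1)·I. We want v_3 with N^3 v_3 = 0 but N^2 v_3 ≠ 0; then v_{j-1} := N · v_j for j = 3, …, 2.

Pick v_3 = (0, 1, 0, 0)ᵀ.
Then v_2 = N · v_3 = (2, -15, -25, 0)ᵀ.
Then v_1 = N · v_2 = (-5, 0, 0, 0)ᵀ.

Sanity check: (A − (1)·I) v_1 = (0, 0, 0, 0)ᵀ = 0. ✓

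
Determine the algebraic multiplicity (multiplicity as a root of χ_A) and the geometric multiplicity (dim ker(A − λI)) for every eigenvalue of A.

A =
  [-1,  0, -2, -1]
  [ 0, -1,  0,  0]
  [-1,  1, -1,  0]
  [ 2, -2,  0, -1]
λ = -1: alg = 4, geom = 2

Step 1 — factor the characteristic polynomial to read off the algebraic multiplicities:
  χ_A(x) = (x + 1)^4

Step 2 — compute geometric multiplicities via the rank-nullity identity g(λ) = n − rank(A − λI):
  rank(A − (-1)·I) = 2, so dim ker(A − (-1)·I) = n − 2 = 2

Summary:
  λ = -1: algebraic multiplicity = 4, geometric multiplicity = 2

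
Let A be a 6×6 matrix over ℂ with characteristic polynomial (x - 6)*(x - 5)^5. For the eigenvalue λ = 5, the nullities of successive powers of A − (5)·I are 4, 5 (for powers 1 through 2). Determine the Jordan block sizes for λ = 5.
Block sizes for λ = 5: [2, 1, 1, 1]

From the dimensions of kernels of powers, the number of Jordan blocks of size at least j is d_j − d_{j−1} where d_j = dim ker(N^j) (with d_0 = 0). Computing the differences gives [4, 1].
The number of blocks of size exactly k is (#blocks of size ≥ k) − (#blocks of size ≥ k + 1), so the partition is: 3 block(s) of size 1, 1 block(s) of size 2.
In nonincreasing order the block sizes are [2, 1, 1, 1].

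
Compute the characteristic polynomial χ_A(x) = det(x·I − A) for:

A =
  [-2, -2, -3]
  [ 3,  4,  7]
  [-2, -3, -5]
x^3 + 3*x^2 + 3*x + 1

Expanding det(x·I − A) (e.g. by cofactor expansion or by noting that A is similar to its Jordan form J, which has the same characteristic polynomial as A) gives
  χ_A(x) = x^3 + 3*x^2 + 3*x + 1
which factors as (x + 1)^3. The eigenvalues (with algebraic multiplicities) are λ = -1 with multiplicity 3.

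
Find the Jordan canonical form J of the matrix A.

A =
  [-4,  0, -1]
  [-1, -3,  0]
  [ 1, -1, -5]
J_3(-4)

The characteristic polynomial is
  det(x·I − A) = x^3 + 12*x^2 + 48*x + 64 = (x + 4)^3

Eigenvalues and multiplicities (the geometric multiplicity of λ is n − rank(A − λI), which equals the number of Jordan blocks for λ):
  λ = -4: algebraic multiplicity = 3, geometric multiplicity = 1

Determining the block sizes for each eigenvalue:
  λ = -4: one block (gm = 1), so the single block has size am = 3 → block sizes [3]

Assembling the blocks gives a Jordan form
J =
  [-4,  1,  0]
  [ 0, -4,  1]
  [ 0,  0, -4]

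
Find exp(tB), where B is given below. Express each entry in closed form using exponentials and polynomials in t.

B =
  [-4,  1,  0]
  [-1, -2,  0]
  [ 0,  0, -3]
e^{tB} =
  [-t*exp(-3*t) + exp(-3*t), t*exp(-3*t), 0]
  [-t*exp(-3*t), t*exp(-3*t) + exp(-3*t), 0]
  [0, 0, exp(-3*t)]

Strategy: write B = P · J · P⁻¹ where J is a Jordan canonical form, so e^{tB} = P · e^{tJ} · P⁻¹, and e^{tJ} can be computed block-by-block.

B has Jordan form
J =
  [-3,  1,  0]
  [ 0, -3,  0]
  [ 0,  0, -3]
(up to reordering of blocks).

Per-block formulas:
  For a 2×2 Jordan block J_2(-3): exp(t · J_2(-3)) = e^(-3t)·(I + t·N), where N is the 2×2 nilpotent shift.
  For a 1×1 block at λ = -3: exp(t · [-3]) = [e^(-3t)].

After assembling e^{tJ} and conjugating by P, we get:

e^{tB} =
  [-t*exp(-3*t) + exp(-3*t), t*exp(-3*t), 0]
  [-t*exp(-3*t), t*exp(-3*t) + exp(-3*t), 0]
  [0, 0, exp(-3*t)]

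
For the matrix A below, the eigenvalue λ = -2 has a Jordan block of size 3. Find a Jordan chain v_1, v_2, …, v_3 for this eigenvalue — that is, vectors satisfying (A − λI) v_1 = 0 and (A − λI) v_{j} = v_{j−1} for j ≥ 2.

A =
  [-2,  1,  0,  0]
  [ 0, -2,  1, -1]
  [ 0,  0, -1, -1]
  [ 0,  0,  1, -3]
A Jordan chain for λ = -2 of length 3:
v_1 = (1, 0, 0, 0)ᵀ
v_2 = (0, 1, 1, 1)ᵀ
v_3 = (0, 0, 1, 0)ᵀ

Let N = A − (-2)·I. We want v_3 with N^3 v_3 = 0 but N^2 v_3 ≠ 0; then v_{j-1} := N · v_j for j = 3, …, 2.

Pick v_3 = (0, 0, 1, 0)ᵀ.
Then v_2 = N · v_3 = (0, 1, 1, 1)ᵀ.
Then v_1 = N · v_2 = (1, 0, 0, 0)ᵀ.

Sanity check: (A − (-2)·I) v_1 = (0, 0, 0, 0)ᵀ = 0. ✓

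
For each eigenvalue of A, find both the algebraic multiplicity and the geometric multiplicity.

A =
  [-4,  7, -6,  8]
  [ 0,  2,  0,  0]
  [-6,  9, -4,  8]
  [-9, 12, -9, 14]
λ = 2: alg = 4, geom = 2

Step 1 — factor the characteristic polynomial to read off the algebraic multiplicities:
  χ_A(x) = (x - 2)^4

Step 2 — compute geometric multiplicities via the rank-nullity identity g(λ) = n − rank(A − λI):
  rank(A − (2)·I) = 2, so dim ker(A − (2)·I) = n − 2 = 2

Summary:
  λ = 2: algebraic multiplicity = 4, geometric multiplicity = 2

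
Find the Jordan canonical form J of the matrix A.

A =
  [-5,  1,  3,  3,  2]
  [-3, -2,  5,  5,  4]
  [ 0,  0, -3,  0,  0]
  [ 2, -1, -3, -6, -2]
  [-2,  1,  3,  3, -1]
J_2(-4) ⊕ J_1(-3) ⊕ J_1(-3) ⊕ J_1(-3)

The characteristic polynomial is
  det(x·I − A) = x^5 + 17*x^4 + 115*x^3 + 387*x^2 + 648*x + 432 = (x + 3)^3*(x + 4)^2

Eigenvalues and multiplicities (the geometric multiplicity of λ is n − rank(A − λI), which equals the number of Jordan blocks for λ):
  λ = -4: algebraic multiplicity = 2, geometric multiplicity = 1
  λ = -3: algebraic multiplicity = 3, geometric multiplicity = 3

Determining the block sizes for each eigenvalue:
  λ = -4: one block (gm = 1), so the single block has size am = 2 → block sizes [2]
  λ = -3: gm = am = 3, so every block has size 1 → block sizes [1, 1, 1]

Assembling the blocks gives a Jordan form
J =
  [-4,  1,  0,  0,  0]
  [ 0, -4,  0,  0,  0]
  [ 0,  0, -3,  0,  0]
  [ 0,  0,  0, -3,  0]
  [ 0,  0,  0,  0, -3]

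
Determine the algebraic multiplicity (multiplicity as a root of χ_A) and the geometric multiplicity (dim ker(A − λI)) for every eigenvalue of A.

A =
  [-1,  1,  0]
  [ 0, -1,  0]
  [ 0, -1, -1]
λ = -1: alg = 3, geom = 2

Step 1 — factor the characteristic polynomial to read off the algebraic multiplicities:
  χ_A(x) = (x + 1)^3

Step 2 — compute geometric multiplicities via the rank-nullity identity g(λ) = n − rank(A − λI):
  rank(A − (-1)·I) = 1, so dim ker(A − (-1)·I) = n − 1 = 2

Summary:
  λ = -1: algebraic multiplicity = 3, geometric multiplicity = 2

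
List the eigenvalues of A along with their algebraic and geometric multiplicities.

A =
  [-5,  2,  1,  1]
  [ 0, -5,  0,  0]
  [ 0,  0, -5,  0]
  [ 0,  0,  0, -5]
λ = -5: alg = 4, geom = 3

Step 1 — factor the characteristic polynomial to read off the algebraic multiplicities:
  χ_A(x) = (x + 5)^4

Step 2 — compute geometric multiplicities via the rank-nullity identity g(λ) = n − rank(A − λI):
  rank(A − (-5)·I) = 1, so dim ker(A − (-5)·I) = n − 1 = 3

Summary:
  λ = -5: algebraic multiplicity = 4, geometric multiplicity = 3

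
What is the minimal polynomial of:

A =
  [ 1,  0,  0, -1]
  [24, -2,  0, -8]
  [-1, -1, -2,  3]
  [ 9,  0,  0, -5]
x^2 + 4*x + 4

The characteristic polynomial is χ_A(x) = (x + 2)^4, so the eigenvalues are known. The minimal polynomial is
  m_A(x) = Π_λ (x − λ)^{k_λ}
where k_λ is the size of the *largest* Jordan block for λ (equivalently, the smallest k with (A − λI)^k v = 0 for every generalised eigenvector v of λ).

  λ = -2: largest Jordan block has size 2, contributing (x + 2)^2

So m_A(x) = (x + 2)^2 = x^2 + 4*x + 4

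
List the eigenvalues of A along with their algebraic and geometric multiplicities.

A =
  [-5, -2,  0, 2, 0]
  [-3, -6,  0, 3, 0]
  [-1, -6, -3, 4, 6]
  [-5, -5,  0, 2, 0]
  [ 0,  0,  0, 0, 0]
λ = -3: alg = 4, geom = 2; λ = 0: alg = 1, geom = 1

Step 1 — factor the characteristic polynomial to read off the algebraic multiplicities:
  χ_A(x) = x*(x + 3)^4

Step 2 — compute geometric multiplicities via the rank-nullity identity g(λ) = n − rank(A − λI):
  rank(A − (-3)·I) = 3, so dim ker(A − (-3)·I) = n − 3 = 2
  rank(A − (0)·I) = 4, so dim ker(A − (0)·I) = n − 4 = 1

Summary:
  λ = -3: algebraic multiplicity = 4, geometric multiplicity = 2
  λ = 0: algebraic multiplicity = 1, geometric multiplicity = 1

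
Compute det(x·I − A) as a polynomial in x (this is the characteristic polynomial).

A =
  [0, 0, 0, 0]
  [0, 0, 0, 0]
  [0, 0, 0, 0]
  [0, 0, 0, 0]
x^4

Expanding det(x·I − A) (e.g. by cofactor expansion or by noting that A is similar to its Jordan form J, which has the same characteristic polynomial as A) gives
  χ_A(x) = x^4
which factors as x^4. The eigenvalues (with algebraic multiplicities) are λ = 0 with multiplicity 4.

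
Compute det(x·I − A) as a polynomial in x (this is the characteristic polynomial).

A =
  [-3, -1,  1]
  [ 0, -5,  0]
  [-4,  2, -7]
x^3 + 15*x^2 + 75*x + 125

Expanding det(x·I − A) (e.g. by cofactor expansion or by noting that A is similar to its Jordan form J, which has the same characteristic polynomial as A) gives
  χ_A(x) = x^3 + 15*x^2 + 75*x + 125
which factors as (x + 5)^3. The eigenvalues (with algebraic multiplicities) are λ = -5 with multiplicity 3.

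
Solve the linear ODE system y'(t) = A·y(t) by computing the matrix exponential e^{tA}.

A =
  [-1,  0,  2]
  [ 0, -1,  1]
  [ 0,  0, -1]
e^{tA} =
  [exp(-t), 0, 2*t*exp(-t)]
  [0, exp(-t), t*exp(-t)]
  [0, 0, exp(-t)]

Strategy: write A = P · J · P⁻¹ where J is a Jordan canonical form, so e^{tA} = P · e^{tJ} · P⁻¹, and e^{tJ} can be computed block-by-block.

A has Jordan form
J =
  [-1,  1,  0]
  [ 0, -1,  0]
  [ 0,  0, -1]
(up to reordering of blocks).

Per-block formulas:
  For a 1×1 block at λ = -1: exp(t · [-1]) = [e^(-1t)].
  For a 2×2 Jordan block J_2(-1): exp(t · J_2(-1)) = e^(-1t)·(I + t·N), where N is the 2×2 nilpotent shift.

After assembling e^{tJ} and conjugating by P, we get:

e^{tA} =
  [exp(-t), 0, 2*t*exp(-t)]
  [0, exp(-t), t*exp(-t)]
  [0, 0, exp(-t)]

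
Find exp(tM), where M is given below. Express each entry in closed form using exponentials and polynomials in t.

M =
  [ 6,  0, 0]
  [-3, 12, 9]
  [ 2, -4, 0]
e^{tM} =
  [exp(6*t), 0, 0]
  [-3*t*exp(6*t), 6*t*exp(6*t) + exp(6*t), 9*t*exp(6*t)]
  [2*t*exp(6*t), -4*t*exp(6*t), -6*t*exp(6*t) + exp(6*t)]

Strategy: write M = P · J · P⁻¹ where J is a Jordan canonical form, so e^{tM} = P · e^{tJ} · P⁻¹, and e^{tJ} can be computed block-by-block.

M has Jordan form
J =
  [6, 1, 0]
  [0, 6, 0]
  [0, 0, 6]
(up to reordering of blocks).

Per-block formulas:
  For a 2×2 Jordan block J_2(6): exp(t · J_2(6)) = e^(6t)·(I + t·N), where N is the 2×2 nilpotent shift.
  For a 1×1 block at λ = 6: exp(t · [6]) = [e^(6t)].

After assembling e^{tJ} and conjugating by P, we get:

e^{tM} =
  [exp(6*t), 0, 0]
  [-3*t*exp(6*t), 6*t*exp(6*t) + exp(6*t), 9*t*exp(6*t)]
  [2*t*exp(6*t), -4*t*exp(6*t), -6*t*exp(6*t) + exp(6*t)]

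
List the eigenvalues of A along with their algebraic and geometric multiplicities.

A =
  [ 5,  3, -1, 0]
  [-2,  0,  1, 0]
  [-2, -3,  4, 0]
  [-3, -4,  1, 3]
λ = 3: alg = 4, geom = 2

Step 1 — factor the characteristic polynomial to read off the algebraic multiplicities:
  χ_A(x) = (x - 3)^4

Step 2 — compute geometric multiplicities via the rank-nullity identity g(λ) = n − rank(A − λI):
  rank(A − (3)·I) = 2, so dim ker(A − (3)·I) = n − 2 = 2

Summary:
  λ = 3: algebraic multiplicity = 4, geometric multiplicity = 2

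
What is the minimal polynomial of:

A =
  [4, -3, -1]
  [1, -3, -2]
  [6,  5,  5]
x^3 - 6*x^2 + 12*x - 8

The characteristic polynomial is χ_A(x) = (x - 2)^3, so the eigenvalues are known. The minimal polynomial is
  m_A(x) = Π_λ (x − λ)^{k_λ}
where k_λ is the size of the *largest* Jordan block for λ (equivalently, the smallest k with (A − λI)^k v = 0 for every generalised eigenvector v of λ).

  λ = 2: largest Jordan block has size 3, contributing (x − 2)^3

So m_A(x) = (x - 2)^3 = x^3 - 6*x^2 + 12*x - 8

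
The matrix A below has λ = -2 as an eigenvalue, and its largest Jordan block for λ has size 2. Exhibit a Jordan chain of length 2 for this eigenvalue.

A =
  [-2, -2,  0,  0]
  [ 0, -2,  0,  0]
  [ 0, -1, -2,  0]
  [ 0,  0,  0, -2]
A Jordan chain for λ = -2 of length 2:
v_1 = (-2, 0, -1, 0)ᵀ
v_2 = (0, 1, 0, 0)ᵀ

Let N = A − (-2)·I. We want v_2 with N^2 v_2 = 0 but N^1 v_2 ≠ 0; then v_{j-1} := N · v_j for j = 2, …, 2.

Pick v_2 = (0, 1, 0, 0)ᵀ.
Then v_1 = N · v_2 = (-2, 0, -1, 0)ᵀ.

Sanity check: (A − (-2)·I) v_1 = (0, 0, 0, 0)ᵀ = 0. ✓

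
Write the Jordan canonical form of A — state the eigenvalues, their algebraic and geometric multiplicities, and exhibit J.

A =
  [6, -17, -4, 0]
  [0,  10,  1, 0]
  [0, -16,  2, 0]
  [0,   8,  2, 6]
J_3(6) ⊕ J_1(6)

The characteristic polynomial is
  det(x·I − A) = x^4 - 24*x^3 + 216*x^2 - 864*x + 1296 = (x - 6)^4

Eigenvalues and multiplicities (the geometric multiplicity of λ is n − rank(A − λI), which equals the number of Jordan blocks for λ):
  λ = 6: algebraic multiplicity = 4, geometric multiplicity = 2

Determining the block sizes for each eigenvalue:
  λ = 6: with am = 4 and gm = 2, the partition is not yet determined (e.g. several partitions of 4 into 2 parts exist). Let N = A − (6)·I. Computing rank(N^1) = 2, rank(N^2) = 1, rank(N^3) = 0; the number of blocks of size ≥ j is rank(N^{j−1}) − rank(N^j), giving [2, 1, 1]. So we have 1 block(s) of size 3, 1 block(s) of size 1 → block sizes [3, 1]

Assembling the blocks gives a Jordan form
J =
  [6, 1, 0, 0]
  [0, 6, 1, 0]
  [0, 0, 6, 0]
  [0, 0, 0, 6]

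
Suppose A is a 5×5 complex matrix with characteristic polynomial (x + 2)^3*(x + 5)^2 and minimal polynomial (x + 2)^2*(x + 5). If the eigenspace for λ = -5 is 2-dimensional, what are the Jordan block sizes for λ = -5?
Block sizes for λ = -5: [1, 1]

Step 1 — from the characteristic polynomial, algebraic multiplicity of λ = -5 is 2. From dim ker(A − (-5)·I) = 2, there are exactly 2 Jordan blocks for λ = -5.
Step 2 — from the minimal polynomial, the factor (x + 5) tells us the largest block for λ = -5 has size 1.
Step 3 — with total size 2, 2 blocks, and largest block 1, the block sizes (in nonincreasing order) are [1, 1].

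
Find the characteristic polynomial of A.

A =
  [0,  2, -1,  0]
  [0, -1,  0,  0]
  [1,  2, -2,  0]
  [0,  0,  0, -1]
x^4 + 4*x^3 + 6*x^2 + 4*x + 1

Expanding det(x·I − A) (e.g. by cofactor expansion or by noting that A is similar to its Jordan form J, which has the same characteristic polynomial as A) gives
  χ_A(x) = x^4 + 4*x^3 + 6*x^2 + 4*x + 1
which factors as (x + 1)^4. The eigenvalues (with algebraic multiplicities) are λ = -1 with multiplicity 4.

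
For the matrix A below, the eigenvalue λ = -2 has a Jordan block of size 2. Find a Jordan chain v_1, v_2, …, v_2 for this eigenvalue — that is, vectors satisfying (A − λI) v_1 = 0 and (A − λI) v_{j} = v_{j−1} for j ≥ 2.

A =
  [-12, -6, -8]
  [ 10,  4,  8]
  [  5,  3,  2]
A Jordan chain for λ = -2 of length 2:
v_1 = (-10, 10, 5)ᵀ
v_2 = (1, 0, 0)ᵀ

Let N = A − (-2)·I. We want v_2 with N^2 v_2 = 0 but N^1 v_2 ≠ 0; then v_{j-1} := N · v_j for j = 2, …, 2.

Pick v_2 = (1, 0, 0)ᵀ.
Then v_1 = N · v_2 = (-10, 10, 5)ᵀ.

Sanity check: (A − (-2)·I) v_1 = (0, 0, 0)ᵀ = 0. ✓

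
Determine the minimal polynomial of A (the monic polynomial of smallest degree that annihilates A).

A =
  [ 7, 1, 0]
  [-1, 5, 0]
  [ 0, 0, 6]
x^2 - 12*x + 36

The characteristic polynomial is χ_A(x) = (x - 6)^3, so the eigenvalues are known. The minimal polynomial is
  m_A(x) = Π_λ (x − λ)^{k_λ}
where k_λ is the size of the *largest* Jordan block for λ (equivalently, the smallest k with (A − λI)^k v = 0 for every generalised eigenvector v of λ).

  λ = 6: largest Jordan block has size 2, contributing (x − 6)^2

So m_A(x) = (x - 6)^2 = x^2 - 12*x + 36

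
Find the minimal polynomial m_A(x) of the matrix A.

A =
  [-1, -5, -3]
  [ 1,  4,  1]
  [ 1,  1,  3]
x^3 - 6*x^2 + 12*x - 8

The characteristic polynomial is χ_A(x) = (x - 2)^3, so the eigenvalues are known. The minimal polynomial is
  m_A(x) = Π_λ (x − λ)^{k_λ}
where k_λ is the size of the *largest* Jordan block for λ (equivalently, the smallest k with (A − λI)^k v = 0 for every generalised eigenvector v of λ).

  λ = 2: largest Jordan block has size 3, contributing (x − 2)^3

So m_A(x) = (x - 2)^3 = x^3 - 6*x^2 + 12*x - 8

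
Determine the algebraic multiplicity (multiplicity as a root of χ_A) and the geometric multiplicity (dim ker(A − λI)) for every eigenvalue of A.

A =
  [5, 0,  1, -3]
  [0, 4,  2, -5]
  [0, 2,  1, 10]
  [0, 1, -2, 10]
λ = 5: alg = 4, geom = 2

Step 1 — factor the characteristic polynomial to read off the algebraic multiplicities:
  χ_A(x) = (x - 5)^4

Step 2 — compute geometric multiplicities via the rank-nullity identity g(λ) = n − rank(A − λI):
  rank(A − (5)·I) = 2, so dim ker(A − (5)·I) = n − 2 = 2

Summary:
  λ = 5: algebraic multiplicity = 4, geometric multiplicity = 2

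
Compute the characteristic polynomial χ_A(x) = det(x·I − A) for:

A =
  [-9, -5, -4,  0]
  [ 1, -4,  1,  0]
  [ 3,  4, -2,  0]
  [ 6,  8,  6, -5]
x^4 + 20*x^3 + 150*x^2 + 500*x + 625

Expanding det(x·I − A) (e.g. by cofactor expansion or by noting that A is similar to its Jordan form J, which has the same characteristic polynomial as A) gives
  χ_A(x) = x^4 + 20*x^3 + 150*x^2 + 500*x + 625
which factors as (x + 5)^4. The eigenvalues (with algebraic multiplicities) are λ = -5 with multiplicity 4.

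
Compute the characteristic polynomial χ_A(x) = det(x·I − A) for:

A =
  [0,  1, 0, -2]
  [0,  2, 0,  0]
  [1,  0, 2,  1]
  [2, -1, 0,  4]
x^4 - 8*x^3 + 24*x^2 - 32*x + 16

Expanding det(x·I − A) (e.g. by cofactor expansion or by noting that A is similar to its Jordan form J, which has the same characteristic polynomial as A) gives
  χ_A(x) = x^4 - 8*x^3 + 24*x^2 - 32*x + 16
which factors as (x - 2)^4. The eigenvalues (with algebraic multiplicities) are λ = 2 with multiplicity 4.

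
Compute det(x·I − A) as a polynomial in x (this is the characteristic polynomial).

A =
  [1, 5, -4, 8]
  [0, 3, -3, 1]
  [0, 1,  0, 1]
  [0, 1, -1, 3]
x^4 - 7*x^3 + 18*x^2 - 20*x + 8

Expanding det(x·I − A) (e.g. by cofactor expansion or by noting that A is similar to its Jordan form J, which has the same characteristic polynomial as A) gives
  χ_A(x) = x^4 - 7*x^3 + 18*x^2 - 20*x + 8
which factors as (x - 2)^3*(x - 1). The eigenvalues (with algebraic multiplicities) are λ = 1 with multiplicity 1, λ = 2 with multiplicity 3.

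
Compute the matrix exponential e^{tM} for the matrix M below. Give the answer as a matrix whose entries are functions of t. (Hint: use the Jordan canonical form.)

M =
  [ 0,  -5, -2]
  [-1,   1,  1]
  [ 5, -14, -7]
e^{tM} =
  [-t^2*exp(-2*t)/2 + 2*t*exp(-2*t) + exp(-2*t), 3*t^2*exp(-2*t)/2 - 5*t*exp(-2*t), t^2*exp(-2*t)/2 - 2*t*exp(-2*t)]
  [-t*exp(-2*t), 3*t*exp(-2*t) + exp(-2*t), t*exp(-2*t)]
  [-t^2*exp(-2*t)/2 + 5*t*exp(-2*t), 3*t^2*exp(-2*t)/2 - 14*t*exp(-2*t), t^2*exp(-2*t)/2 - 5*t*exp(-2*t) + exp(-2*t)]

Strategy: write M = P · J · P⁻¹ where J is a Jordan canonical form, so e^{tM} = P · e^{tJ} · P⁻¹, and e^{tJ} can be computed block-by-block.

M has Jordan form
J =
  [-2,  1,  0]
  [ 0, -2,  1]
  [ 0,  0, -2]
(up to reordering of blocks).

Per-block formulas:
  For a 3×3 Jordan block J_3(-2): exp(t · J_3(-2)) = e^(-2t)·(I + t·N + (t^2/2)·N^2), where N is the 3×3 nilpotent shift.

After assembling e^{tJ} and conjugating by P, we get:

e^{tM} =
  [-t^2*exp(-2*t)/2 + 2*t*exp(-2*t) + exp(-2*t), 3*t^2*exp(-2*t)/2 - 5*t*exp(-2*t), t^2*exp(-2*t)/2 - 2*t*exp(-2*t)]
  [-t*exp(-2*t), 3*t*exp(-2*t) + exp(-2*t), t*exp(-2*t)]
  [-t^2*exp(-2*t)/2 + 5*t*exp(-2*t), 3*t^2*exp(-2*t)/2 - 14*t*exp(-2*t), t^2*exp(-2*t)/2 - 5*t*exp(-2*t) + exp(-2*t)]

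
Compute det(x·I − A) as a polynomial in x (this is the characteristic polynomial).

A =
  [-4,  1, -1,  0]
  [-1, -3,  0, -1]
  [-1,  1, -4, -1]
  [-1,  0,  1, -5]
x^4 + 16*x^3 + 96*x^2 + 256*x + 256

Expanding det(x·I − A) (e.g. by cofactor expansion or by noting that A is similar to its Jordan form J, which has the same characteristic polynomial as A) gives
  χ_A(x) = x^4 + 16*x^3 + 96*x^2 + 256*x + 256
which factors as (x + 4)^4. The eigenvalues (with algebraic multiplicities) are λ = -4 with multiplicity 4.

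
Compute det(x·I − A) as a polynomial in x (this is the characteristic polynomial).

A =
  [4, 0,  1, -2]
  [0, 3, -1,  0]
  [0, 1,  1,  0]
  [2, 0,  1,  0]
x^4 - 8*x^3 + 24*x^2 - 32*x + 16

Expanding det(x·I − A) (e.g. by cofactor expansion or by noting that A is similar to its Jordan form J, which has the same characteristic polynomial as A) gives
  χ_A(x) = x^4 - 8*x^3 + 24*x^2 - 32*x + 16
which factors as (x - 2)^4. The eigenvalues (with algebraic multiplicities) are λ = 2 with multiplicity 4.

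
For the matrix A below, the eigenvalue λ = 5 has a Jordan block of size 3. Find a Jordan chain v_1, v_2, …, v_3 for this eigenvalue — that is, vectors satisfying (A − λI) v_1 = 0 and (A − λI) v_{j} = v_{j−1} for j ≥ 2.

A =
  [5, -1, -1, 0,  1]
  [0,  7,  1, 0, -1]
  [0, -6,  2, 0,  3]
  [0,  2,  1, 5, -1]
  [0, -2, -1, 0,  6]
A Jordan chain for λ = 5 of length 3:
v_1 = (2, 0, 0, 0, 0)ᵀ
v_2 = (-1, 2, -6, 2, -2)ᵀ
v_3 = (0, 1, 0, 0, 0)ᵀ

Let N = A − (5)·I. We want v_3 with N^3 v_3 = 0 but N^2 v_3 ≠ 0; then v_{j-1} := N · v_j for j = 3, …, 2.

Pick v_3 = (0, 1, 0, 0, 0)ᵀ.
Then v_2 = N · v_3 = (-1, 2, -6, 2, -2)ᵀ.
Then v_1 = N · v_2 = (2, 0, 0, 0, 0)ᵀ.

Sanity check: (A − (5)·I) v_1 = (0, 0, 0, 0, 0)ᵀ = 0. ✓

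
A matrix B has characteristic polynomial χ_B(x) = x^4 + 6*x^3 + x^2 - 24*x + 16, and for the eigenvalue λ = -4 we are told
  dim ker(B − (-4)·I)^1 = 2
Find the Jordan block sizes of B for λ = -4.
Block sizes for λ = -4: [1, 1]

From the dimensions of kernels of powers, the number of Jordan blocks of size at least j is d_j − d_{j−1} where d_j = dim ker(N^j) (with d_0 = 0). Computing the differences gives [2].
The number of blocks of size exactly k is (#blocks of size ≥ k) − (#blocks of size ≥ k + 1), so the partition is: 2 block(s) of size 1.
In nonincreasing order the block sizes are [1, 1].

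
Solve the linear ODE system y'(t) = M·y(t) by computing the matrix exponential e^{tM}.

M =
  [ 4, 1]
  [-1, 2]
e^{tM} =
  [t*exp(3*t) + exp(3*t), t*exp(3*t)]
  [-t*exp(3*t), -t*exp(3*t) + exp(3*t)]

Strategy: write M = P · J · P⁻¹ where J is a Jordan canonical form, so e^{tM} = P · e^{tJ} · P⁻¹, and e^{tJ} can be computed block-by-block.

M has Jordan form
J =
  [3, 1]
  [0, 3]
(up to reordering of blocks).

Per-block formulas:
  For a 2×2 Jordan block J_2(3): exp(t · J_2(3)) = e^(3t)·(I + t·N), where N is the 2×2 nilpotent shift.

After assembling e^{tJ} and conjugating by P, we get:

e^{tM} =
  [t*exp(3*t) + exp(3*t), t*exp(3*t)]
  [-t*exp(3*t), -t*exp(3*t) + exp(3*t)]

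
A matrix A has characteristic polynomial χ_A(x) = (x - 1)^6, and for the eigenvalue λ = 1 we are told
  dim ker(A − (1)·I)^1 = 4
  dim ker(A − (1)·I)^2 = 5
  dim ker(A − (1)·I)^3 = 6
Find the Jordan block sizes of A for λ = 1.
Block sizes for λ = 1: [3, 1, 1, 1]

From the dimensions of kernels of powers, the number of Jordan blocks of size at least j is d_j − d_{j−1} where d_j = dim ker(N^j) (with d_0 = 0). Computing the differences gives [4, 1, 1].
The number of blocks of size exactly k is (#blocks of size ≥ k) − (#blocks of size ≥ k + 1), so the partition is: 3 block(s) of size 1, 1 block(s) of size 3.
In nonincreasing order the block sizes are [3, 1, 1, 1].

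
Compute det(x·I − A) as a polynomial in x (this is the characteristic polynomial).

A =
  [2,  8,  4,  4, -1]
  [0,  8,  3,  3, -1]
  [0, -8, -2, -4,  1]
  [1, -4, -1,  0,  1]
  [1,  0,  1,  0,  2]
x^5 - 10*x^4 + 40*x^3 - 80*x^2 + 80*x - 32

Expanding det(x·I − A) (e.g. by cofactor expansion or by noting that A is similar to its Jordan form J, which has the same characteristic polynomial as A) gives
  χ_A(x) = x^5 - 10*x^4 + 40*x^3 - 80*x^2 + 80*x - 32
which factors as (x - 2)^5. The eigenvalues (with algebraic multiplicities) are λ = 2 with multiplicity 5.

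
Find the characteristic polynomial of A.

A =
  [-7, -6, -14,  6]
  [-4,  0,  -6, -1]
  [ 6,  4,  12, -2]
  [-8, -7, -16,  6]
x^4 - 11*x^3 + 39*x^2 - 49*x + 20

Expanding det(x·I − A) (e.g. by cofactor expansion or by noting that A is similar to its Jordan form J, which has the same characteristic polynomial as A) gives
  χ_A(x) = x^4 - 11*x^3 + 39*x^2 - 49*x + 20
which factors as (x - 5)*(x - 4)*(x - 1)^2. The eigenvalues (with algebraic multiplicities) are λ = 1 with multiplicity 2, λ = 4 with multiplicity 1, λ = 5 with multiplicity 1.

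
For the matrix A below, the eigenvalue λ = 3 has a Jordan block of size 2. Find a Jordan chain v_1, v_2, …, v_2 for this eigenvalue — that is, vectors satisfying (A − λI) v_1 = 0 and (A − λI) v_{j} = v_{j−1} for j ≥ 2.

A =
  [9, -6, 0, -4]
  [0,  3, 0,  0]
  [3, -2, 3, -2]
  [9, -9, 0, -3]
A Jordan chain for λ = 3 of length 2:
v_1 = (6, 0, 3, 9)ᵀ
v_2 = (1, 0, 0, 0)ᵀ

Let N = A − (3)·I. We want v_2 with N^2 v_2 = 0 but N^1 v_2 ≠ 0; then v_{j-1} := N · v_j for j = 2, …, 2.

Pick v_2 = (1, 0, 0, 0)ᵀ.
Then v_1 = N · v_2 = (6, 0, 3, 9)ᵀ.

Sanity check: (A − (3)·I) v_1 = (0, 0, 0, 0)ᵀ = 0. ✓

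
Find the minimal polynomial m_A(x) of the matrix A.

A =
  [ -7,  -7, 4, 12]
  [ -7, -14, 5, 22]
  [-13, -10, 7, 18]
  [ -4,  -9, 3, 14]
x^3

The characteristic polynomial is χ_A(x) = x^4, so the eigenvalues are known. The minimal polynomial is
  m_A(x) = Π_λ (x − λ)^{k_λ}
where k_λ is the size of the *largest* Jordan block for λ (equivalently, the smallest k with (A − λI)^k v = 0 for every generalised eigenvector v of λ).

  λ = 0: largest Jordan block has size 3, contributing (x − 0)^3

So m_A(x) = x^3 = x^3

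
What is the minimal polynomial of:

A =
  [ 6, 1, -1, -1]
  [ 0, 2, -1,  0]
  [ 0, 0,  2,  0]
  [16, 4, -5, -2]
x^2 - 4*x + 4

The characteristic polynomial is χ_A(x) = (x - 2)^4, so the eigenvalues are known. The minimal polynomial is
  m_A(x) = Π_λ (x − λ)^{k_λ}
where k_λ is the size of the *largest* Jordan block for λ (equivalently, the smallest k with (A − λI)^k v = 0 for every generalised eigenvector v of λ).

  λ = 2: largest Jordan block has size 2, contributing (x − 2)^2

So m_A(x) = (x - 2)^2 = x^2 - 4*x + 4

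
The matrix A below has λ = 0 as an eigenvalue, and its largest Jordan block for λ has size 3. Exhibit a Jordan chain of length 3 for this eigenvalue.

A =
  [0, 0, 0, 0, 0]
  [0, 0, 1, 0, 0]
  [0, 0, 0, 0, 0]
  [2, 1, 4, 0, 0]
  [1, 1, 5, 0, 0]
A Jordan chain for λ = 0 of length 3:
v_1 = (0, 0, 0, 1, 1)ᵀ
v_2 = (0, 1, 0, 4, 5)ᵀ
v_3 = (0, 0, 1, 0, 0)ᵀ

Let N = A − (0)·I. We want v_3 with N^3 v_3 = 0 but N^2 v_3 ≠ 0; then v_{j-1} := N · v_j for j = 3, …, 2.

Pick v_3 = (0, 0, 1, 0, 0)ᵀ.
Then v_2 = N · v_3 = (0, 1, 0, 4, 5)ᵀ.
Then v_1 = N · v_2 = (0, 0, 0, 1, 1)ᵀ.

Sanity check: (A − (0)·I) v_1 = (0, 0, 0, 0, 0)ᵀ = 0. ✓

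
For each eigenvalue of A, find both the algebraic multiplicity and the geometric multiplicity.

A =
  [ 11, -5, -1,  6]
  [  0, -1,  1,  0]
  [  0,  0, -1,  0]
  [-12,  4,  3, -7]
λ = -1: alg = 3, geom = 1; λ = 5: alg = 1, geom = 1

Step 1 — factor the characteristic polynomial to read off the algebraic multiplicities:
  χ_A(x) = (x - 5)*(x + 1)^3

Step 2 — compute geometric multiplicities via the rank-nullity identity g(λ) = n − rank(A − λI):
  rank(A − (-1)·I) = 3, so dim ker(A − (-1)·I) = n − 3 = 1
  rank(A − (5)·I) = 3, so dim ker(A − (5)·I) = n − 3 = 1

Summary:
  λ = -1: algebraic multiplicity = 3, geometric multiplicity = 1
  λ = 5: algebraic multiplicity = 1, geometric multiplicity = 1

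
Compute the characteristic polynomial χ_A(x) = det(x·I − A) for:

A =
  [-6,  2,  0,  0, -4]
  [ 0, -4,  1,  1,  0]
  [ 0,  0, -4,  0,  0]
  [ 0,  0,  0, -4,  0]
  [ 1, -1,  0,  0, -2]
x^5 + 20*x^4 + 160*x^3 + 640*x^2 + 1280*x + 1024

Expanding det(x·I − A) (e.g. by cofactor expansion or by noting that A is similar to its Jordan form J, which has the same characteristic polynomial as A) gives
  χ_A(x) = x^5 + 20*x^4 + 160*x^3 + 640*x^2 + 1280*x + 1024
which factors as (x + 4)^5. The eigenvalues (with algebraic multiplicities) are λ = -4 with multiplicity 5.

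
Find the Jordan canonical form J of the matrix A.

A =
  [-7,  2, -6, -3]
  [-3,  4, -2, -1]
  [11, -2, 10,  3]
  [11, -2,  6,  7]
J_1(2) ⊕ J_2(4) ⊕ J_1(4)

The characteristic polynomial is
  det(x·I − A) = x^4 - 14*x^3 + 72*x^2 - 160*x + 128 = (x - 4)^3*(x - 2)

Eigenvalues and multiplicities (the geometric multiplicity of λ is n − rank(A − λI), which equals the number of Jordan blocks for λ):
  λ = 2: algebraic multiplicity = 1, geometric multiplicity = 1
  λ = 4: algebraic multiplicity = 3, geometric multiplicity = 2

Determining the block sizes for each eigenvalue:
  λ = 2: one block (gm = 1), so the single block has size am = 1 → block sizes [1]
  λ = 4: 2 blocks summing to 3 forces exactly one block of size 2 and the rest size 1 → block sizes [2, 1]

Assembling the blocks gives a Jordan form
J =
  [2, 0, 0, 0]
  [0, 4, 1, 0]
  [0, 0, 4, 0]
  [0, 0, 0, 4]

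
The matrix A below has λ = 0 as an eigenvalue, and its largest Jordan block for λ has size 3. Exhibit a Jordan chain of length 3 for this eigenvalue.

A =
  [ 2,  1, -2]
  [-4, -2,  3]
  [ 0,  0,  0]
A Jordan chain for λ = 0 of length 3:
v_1 = (-1, 2, 0)ᵀ
v_2 = (-2, 3, 0)ᵀ
v_3 = (0, 0, 1)ᵀ

Let N = A − (0)·I. We want v_3 with N^3 v_3 = 0 but N^2 v_3 ≠ 0; then v_{j-1} := N · v_j for j = 3, …, 2.

Pick v_3 = (0, 0, 1)ᵀ.
Then v_2 = N · v_3 = (-2, 3, 0)ᵀ.
Then v_1 = N · v_2 = (-1, 2, 0)ᵀ.

Sanity check: (A − (0)·I) v_1 = (0, 0, 0)ᵀ = 0. ✓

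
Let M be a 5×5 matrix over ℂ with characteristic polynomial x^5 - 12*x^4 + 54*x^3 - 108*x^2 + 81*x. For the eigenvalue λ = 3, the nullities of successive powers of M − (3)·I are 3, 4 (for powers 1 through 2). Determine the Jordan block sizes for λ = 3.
Block sizes for λ = 3: [2, 1, 1]

From the dimensions of kernels of powers, the number of Jordan blocks of size at least j is d_j − d_{j−1} where d_j = dim ker(N^j) (with d_0 = 0). Computing the differences gives [3, 1].
The number of blocks of size exactly k is (#blocks of size ≥ k) − (#blocks of size ≥ k + 1), so the partition is: 2 block(s) of size 1, 1 block(s) of size 2.
In nonincreasing order the block sizes are [2, 1, 1].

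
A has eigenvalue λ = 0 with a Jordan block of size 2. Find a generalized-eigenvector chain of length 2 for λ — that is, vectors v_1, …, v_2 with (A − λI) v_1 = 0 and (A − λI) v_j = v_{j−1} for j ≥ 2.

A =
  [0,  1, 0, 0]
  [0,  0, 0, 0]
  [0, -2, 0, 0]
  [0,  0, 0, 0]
A Jordan chain for λ = 0 of length 2:
v_1 = (1, 0, -2, 0)ᵀ
v_2 = (0, 1, 0, 0)ᵀ

Let N = A − (0)·I. We want v_2 with N^2 v_2 = 0 but N^1 v_2 ≠ 0; then v_{j-1} := N · v_j for j = 2, …, 2.

Pick v_2 = (0, 1, 0, 0)ᵀ.
Then v_1 = N · v_2 = (1, 0, -2, 0)ᵀ.

Sanity check: (A − (0)·I) v_1 = (0, 0, 0, 0)ᵀ = 0. ✓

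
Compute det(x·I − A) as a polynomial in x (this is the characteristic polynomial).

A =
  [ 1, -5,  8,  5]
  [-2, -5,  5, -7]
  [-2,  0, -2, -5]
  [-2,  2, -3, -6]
x^4 + 12*x^3 + 54*x^2 + 108*x + 81

Expanding det(x·I − A) (e.g. by cofactor expansion or by noting that A is similar to its Jordan form J, which has the same characteristic polynomial as A) gives
  χ_A(x) = x^4 + 12*x^3 + 54*x^2 + 108*x + 81
which factors as (x + 3)^4. The eigenvalues (with algebraic multiplicities) are λ = -3 with multiplicity 4.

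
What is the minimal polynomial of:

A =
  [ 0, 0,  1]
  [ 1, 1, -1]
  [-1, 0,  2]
x^2 - 2*x + 1

The characteristic polynomial is χ_A(x) = (x - 1)^3, so the eigenvalues are known. The minimal polynomial is
  m_A(x) = Π_λ (x − λ)^{k_λ}
where k_λ is the size of the *largest* Jordan block for λ (equivalently, the smallest k with (A − λI)^k v = 0 for every generalised eigenvector v of λ).

  λ = 1: largest Jordan block has size 2, contributing (x − 1)^2

So m_A(x) = (x - 1)^2 = x^2 - 2*x + 1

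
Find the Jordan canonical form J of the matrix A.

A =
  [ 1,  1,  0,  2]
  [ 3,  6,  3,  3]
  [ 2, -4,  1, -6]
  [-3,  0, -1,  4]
J_3(3) ⊕ J_1(3)

The characteristic polynomial is
  det(x·I − A) = x^4 - 12*x^3 + 54*x^2 - 108*x + 81 = (x - 3)^4

Eigenvalues and multiplicities (the geometric multiplicity of λ is n − rank(A − λI), which equals the number of Jordan blocks for λ):
  λ = 3: algebraic multiplicity = 4, geometric multiplicity = 2

Determining the block sizes for each eigenvalue:
  λ = 3: with am = 4 and gm = 2, the partition is not yet determined (e.g. several partitions of 4 into 2 parts exist). Let N = A − (3)·I. Computing rank(N^1) = 2, rank(N^2) = 1, rank(N^3) = 0; the number of blocks of size ≥ j is rank(N^{j−1}) − rank(N^j), giving [2, 1, 1]. So we have 1 block(s) of size 3, 1 block(s) of size 1 → block sizes [3, 1]

Assembling the blocks gives a Jordan form
J =
  [3, 1, 0, 0]
  [0, 3, 1, 0]
  [0, 0, 3, 0]
  [0, 0, 0, 3]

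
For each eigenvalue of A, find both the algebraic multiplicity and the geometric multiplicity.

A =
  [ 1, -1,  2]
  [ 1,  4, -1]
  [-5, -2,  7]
λ = 4: alg = 3, geom = 1

Step 1 — factor the characteristic polynomial to read off the algebraic multiplicities:
  χ_A(x) = (x - 4)^3

Step 2 — compute geometric multiplicities via the rank-nullity identity g(λ) = n − rank(A − λI):
  rank(A − (4)·I) = 2, so dim ker(A − (4)·I) = n − 2 = 1

Summary:
  λ = 4: algebraic multiplicity = 3, geometric multiplicity = 1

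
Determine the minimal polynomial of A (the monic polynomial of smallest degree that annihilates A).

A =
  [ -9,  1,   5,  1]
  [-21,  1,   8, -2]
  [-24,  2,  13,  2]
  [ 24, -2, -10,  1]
x^3 - 3*x^2

The characteristic polynomial is χ_A(x) = x^2*(x - 3)^2, so the eigenvalues are known. The minimal polynomial is
  m_A(x) = Π_λ (x − λ)^{k_λ}
where k_λ is the size of the *largest* Jordan block for λ (equivalently, the smallest k with (A − λI)^k v = 0 for every generalised eigenvector v of λ).

  λ = 0: largest Jordan block has size 2, contributing (x − 0)^2
  λ = 3: largest Jordan block has size 1, contributing (x − 3)

So m_A(x) = x^2*(x - 3) = x^3 - 3*x^2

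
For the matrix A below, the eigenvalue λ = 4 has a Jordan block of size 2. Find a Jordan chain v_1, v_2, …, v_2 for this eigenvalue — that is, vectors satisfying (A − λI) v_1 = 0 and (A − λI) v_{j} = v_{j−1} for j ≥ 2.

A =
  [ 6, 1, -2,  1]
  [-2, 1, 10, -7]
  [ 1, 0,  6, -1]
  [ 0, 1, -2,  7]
A Jordan chain for λ = 4 of length 2:
v_1 = (1, -3, 0, 1)ᵀ
v_2 = (0, 1, 0, 0)ᵀ

Let N = A − (4)·I. We want v_2 with N^2 v_2 = 0 but N^1 v_2 ≠ 0; then v_{j-1} := N · v_j for j = 2, …, 2.

Pick v_2 = (0, 1, 0, 0)ᵀ.
Then v_1 = N · v_2 = (1, -3, 0, 1)ᵀ.

Sanity check: (A − (4)·I) v_1 = (0, 0, 0, 0)ᵀ = 0. ✓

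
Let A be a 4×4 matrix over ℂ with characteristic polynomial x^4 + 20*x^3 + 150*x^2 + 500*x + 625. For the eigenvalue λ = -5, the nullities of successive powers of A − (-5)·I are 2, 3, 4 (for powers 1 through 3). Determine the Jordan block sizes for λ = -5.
Block sizes for λ = -5: [3, 1]

From the dimensions of kernels of powers, the number of Jordan blocks of size at least j is d_j − d_{j−1} where d_j = dim ker(N^j) (with d_0 = 0). Computing the differences gives [2, 1, 1].
The number of blocks of size exactly k is (#blocks of size ≥ k) − (#blocks of size ≥ k + 1), so the partition is: 1 block(s) of size 1, 1 block(s) of size 3.
In nonincreasing order the block sizes are [3, 1].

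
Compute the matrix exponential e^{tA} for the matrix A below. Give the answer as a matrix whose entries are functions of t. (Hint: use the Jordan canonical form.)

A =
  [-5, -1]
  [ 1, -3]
e^{tA} =
  [-t*exp(-4*t) + exp(-4*t), -t*exp(-4*t)]
  [t*exp(-4*t), t*exp(-4*t) + exp(-4*t)]

Strategy: write A = P · J · P⁻¹ where J is a Jordan canonical form, so e^{tA} = P · e^{tJ} · P⁻¹, and e^{tJ} can be computed block-by-block.

A has Jordan form
J =
  [-4,  1]
  [ 0, -4]
(up to reordering of blocks).

Per-block formulas:
  For a 2×2 Jordan block J_2(-4): exp(t · J_2(-4)) = e^(-4t)·(I + t·N), where N is the 2×2 nilpotent shift.

After assembling e^{tJ} and conjugating by P, we get:

e^{tA} =
  [-t*exp(-4*t) + exp(-4*t), -t*exp(-4*t)]
  [t*exp(-4*t), t*exp(-4*t) + exp(-4*t)]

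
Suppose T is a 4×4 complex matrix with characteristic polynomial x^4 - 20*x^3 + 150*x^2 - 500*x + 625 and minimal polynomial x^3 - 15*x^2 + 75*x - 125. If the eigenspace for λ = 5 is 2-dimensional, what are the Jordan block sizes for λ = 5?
Block sizes for λ = 5: [3, 1]

Step 1 — from the characteristic polynomial, algebraic multiplicity of λ = 5 is 4. From dim ker(T − (5)·I) = 2, there are exactly 2 Jordan blocks for λ = 5.
Step 2 — from the minimal polynomial, the factor (x − 5)^3 tells us the largest block for λ = 5 has size 3.
Step 3 — with total size 4, 2 blocks, and largest block 3, the block sizes (in nonincreasing order) are [3, 1].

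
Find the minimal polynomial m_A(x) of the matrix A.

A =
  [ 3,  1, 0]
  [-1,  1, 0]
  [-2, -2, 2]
x^2 - 4*x + 4

The characteristic polynomial is χ_A(x) = (x - 2)^3, so the eigenvalues are known. The minimal polynomial is
  m_A(x) = Π_λ (x − λ)^{k_λ}
where k_λ is the size of the *largest* Jordan block for λ (equivalently, the smallest k with (A − λI)^k v = 0 for every generalised eigenvector v of λ).

  λ = 2: largest Jordan block has size 2, contributing (x − 2)^2

So m_A(x) = (x - 2)^2 = x^2 - 4*x + 4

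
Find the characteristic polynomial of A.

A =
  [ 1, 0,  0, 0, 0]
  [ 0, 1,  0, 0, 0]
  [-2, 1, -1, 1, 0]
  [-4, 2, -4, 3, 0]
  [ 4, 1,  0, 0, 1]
x^5 - 5*x^4 + 10*x^3 - 10*x^2 + 5*x - 1

Expanding det(x·I − A) (e.g. by cofactor expansion or by noting that A is similar to its Jordan form J, which has the same characteristic polynomial as A) gives
  χ_A(x) = x^5 - 5*x^4 + 10*x^3 - 10*x^2 + 5*x - 1
which factors as (x - 1)^5. The eigenvalues (with algebraic multiplicities) are λ = 1 with multiplicity 5.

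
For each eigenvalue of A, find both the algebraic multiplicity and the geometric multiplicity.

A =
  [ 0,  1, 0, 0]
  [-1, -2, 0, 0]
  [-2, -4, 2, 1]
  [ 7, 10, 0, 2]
λ = -1: alg = 2, geom = 1; λ = 2: alg = 2, geom = 1

Step 1 — factor the characteristic polynomial to read off the algebraic multiplicities:
  χ_A(x) = (x - 2)^2*(x + 1)^2

Step 2 — compute geometric multiplicities via the rank-nullity identity g(λ) = n − rank(A − λI):
  rank(A − (-1)·I) = 3, so dim ker(A − (-1)·I) = n − 3 = 1
  rank(A − (2)·I) = 3, so dim ker(A − (2)·I) = n − 3 = 1

Summary:
  λ = -1: algebraic multiplicity = 2, geometric multiplicity = 1
  λ = 2: algebraic multiplicity = 2, geometric multiplicity = 1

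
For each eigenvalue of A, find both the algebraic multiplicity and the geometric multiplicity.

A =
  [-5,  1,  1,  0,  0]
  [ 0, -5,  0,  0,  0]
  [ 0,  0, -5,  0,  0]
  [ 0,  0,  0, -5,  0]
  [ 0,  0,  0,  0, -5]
λ = -5: alg = 5, geom = 4

Step 1 — factor the characteristic polynomial to read off the algebraic multiplicities:
  χ_A(x) = (x + 5)^5

Step 2 — compute geometric multiplicities via the rank-nullity identity g(λ) = n − rank(A − λI):
  rank(A − (-5)·I) = 1, so dim ker(A − (-5)·I) = n − 1 = 4

Summary:
  λ = -5: algebraic multiplicity = 5, geometric multiplicity = 4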